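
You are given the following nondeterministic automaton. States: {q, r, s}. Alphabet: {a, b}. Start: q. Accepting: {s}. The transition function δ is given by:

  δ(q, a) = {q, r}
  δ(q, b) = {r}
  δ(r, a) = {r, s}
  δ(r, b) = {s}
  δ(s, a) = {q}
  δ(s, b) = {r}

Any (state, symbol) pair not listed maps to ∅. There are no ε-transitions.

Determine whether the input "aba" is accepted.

Start in {q}.
Read 'a': q→{q, r}; now {q, r}.
Read 'b': q→{r}, r→{s}; now {r, s}.
Read 'a': r→{r, s}, s→{q}; now {q, r, s}.
The final set {q, r, s} contains the accepting state s.

Yes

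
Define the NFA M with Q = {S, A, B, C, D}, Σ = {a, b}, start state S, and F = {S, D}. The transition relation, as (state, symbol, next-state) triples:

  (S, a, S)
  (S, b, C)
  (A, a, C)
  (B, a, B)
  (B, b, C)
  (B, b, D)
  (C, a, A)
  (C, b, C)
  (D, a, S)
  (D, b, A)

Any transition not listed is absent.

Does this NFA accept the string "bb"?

Start in {S}.
Read 'b': S→{C}; now {C}.
Read 'b': C→{C}; now {C}.
The final set {C} contains no accepting state.

No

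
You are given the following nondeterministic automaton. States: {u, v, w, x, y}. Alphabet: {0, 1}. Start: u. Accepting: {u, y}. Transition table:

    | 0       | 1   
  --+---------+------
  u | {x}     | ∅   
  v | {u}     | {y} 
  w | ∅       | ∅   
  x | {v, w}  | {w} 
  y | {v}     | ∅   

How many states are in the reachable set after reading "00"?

2

Start in {u}.
Read '0': u→{x}; now {x}.
Read '0': x→{v, w}; now {v, w}.
That set has 2 states.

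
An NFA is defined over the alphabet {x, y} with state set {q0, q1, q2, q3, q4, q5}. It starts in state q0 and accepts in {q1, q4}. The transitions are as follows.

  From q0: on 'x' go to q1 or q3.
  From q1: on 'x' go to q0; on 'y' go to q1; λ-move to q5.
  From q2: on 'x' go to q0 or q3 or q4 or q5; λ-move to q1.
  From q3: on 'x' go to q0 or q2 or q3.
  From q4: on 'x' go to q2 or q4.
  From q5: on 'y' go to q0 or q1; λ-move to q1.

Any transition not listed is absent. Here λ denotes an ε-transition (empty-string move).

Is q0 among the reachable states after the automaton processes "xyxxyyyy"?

Yes

Start in {q0}.
Read 'x': q0→{q1, q3}; union {q1, q3}; ε-closure = {q1, q3, q5}.
Read 'y': q1→{q1}, q3→∅, q5→{q0, q1}; union {q0, q1}; ε-closure = {q0, q1, q5}.
Read 'x': q0→{q1, q3}, q1→{q0}, q5→∅; union {q0, q1, q3}; ε-closure = {q0, q1, q3, q5}.
Read 'x': q0→{q1, q3}, q1→{q0}, q3→{q0, q2, q3}, q5→∅; union {q0, q1, q2, q3}; ε-closure = {q0, q1, q2, q3, q5}.
Read 'y': q0→∅, q1→{q1}, q2→∅, q3→∅, q5→{q0, q1}; union {q0, q1}; ε-closure = {q0, q1, q5}.
Read 'y': q0→∅, q1→{q1}, q5→{q0, q1}; union {q0, q1}; ε-closure = {q0, q1, q5}.
Read 'y': q0→∅, q1→{q1}, q5→{q0, q1}; union {q0, q1}; ε-closure = {q0, q1, q5}.
Read 'y': q0→∅, q1→{q1}, q5→{q0, q1}; union {q0, q1}; ε-closure = {q0, q1, q5}.
State q0 is in {q0, q1, q5}.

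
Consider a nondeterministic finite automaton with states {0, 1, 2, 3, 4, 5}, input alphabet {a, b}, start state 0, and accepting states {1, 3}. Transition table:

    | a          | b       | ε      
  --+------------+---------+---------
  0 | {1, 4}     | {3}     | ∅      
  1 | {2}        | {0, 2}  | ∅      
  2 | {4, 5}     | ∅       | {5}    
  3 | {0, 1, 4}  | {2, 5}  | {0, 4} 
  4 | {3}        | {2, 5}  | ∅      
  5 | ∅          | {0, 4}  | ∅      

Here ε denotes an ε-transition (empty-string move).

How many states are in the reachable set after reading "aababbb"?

5

Start in {0}.
Read 'a': {0} → {1, 4}.
Read 'a': {1, 4} → {0, 2, 3, 4, 5}.
Read 'b': {0, 2, 3, 4, 5} → {0, 2, 3, 4, 5}.
Read 'a': {0, 2, 3, 4, 5} → {0, 1, 3, 4, 5}.
Read 'b': {0, 1, 3, 4, 5} → {0, 2, 3, 4, 5}.
Read 'b': {0, 2, 3, 4, 5} → {0, 2, 3, 4, 5}.
Read 'b': {0, 2, 3, 4, 5} → {0, 2, 3, 4, 5}.
That set has 5 states.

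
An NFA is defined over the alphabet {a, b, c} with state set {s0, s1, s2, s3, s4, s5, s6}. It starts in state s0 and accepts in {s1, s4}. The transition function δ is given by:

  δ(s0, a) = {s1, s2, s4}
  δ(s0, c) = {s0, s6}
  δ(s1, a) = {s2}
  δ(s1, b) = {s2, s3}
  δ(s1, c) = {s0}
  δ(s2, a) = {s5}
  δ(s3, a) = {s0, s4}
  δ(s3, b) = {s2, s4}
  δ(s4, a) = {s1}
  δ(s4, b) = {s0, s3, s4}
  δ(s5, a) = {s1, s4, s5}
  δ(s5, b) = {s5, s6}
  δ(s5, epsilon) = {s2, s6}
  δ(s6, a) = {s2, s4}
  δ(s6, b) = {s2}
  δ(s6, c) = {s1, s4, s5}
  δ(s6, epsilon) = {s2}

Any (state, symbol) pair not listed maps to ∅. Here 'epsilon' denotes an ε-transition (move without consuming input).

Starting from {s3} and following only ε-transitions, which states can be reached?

{s3}

Begin with {s3}.
No ε-moves leave this set, so the closure equals the set itself.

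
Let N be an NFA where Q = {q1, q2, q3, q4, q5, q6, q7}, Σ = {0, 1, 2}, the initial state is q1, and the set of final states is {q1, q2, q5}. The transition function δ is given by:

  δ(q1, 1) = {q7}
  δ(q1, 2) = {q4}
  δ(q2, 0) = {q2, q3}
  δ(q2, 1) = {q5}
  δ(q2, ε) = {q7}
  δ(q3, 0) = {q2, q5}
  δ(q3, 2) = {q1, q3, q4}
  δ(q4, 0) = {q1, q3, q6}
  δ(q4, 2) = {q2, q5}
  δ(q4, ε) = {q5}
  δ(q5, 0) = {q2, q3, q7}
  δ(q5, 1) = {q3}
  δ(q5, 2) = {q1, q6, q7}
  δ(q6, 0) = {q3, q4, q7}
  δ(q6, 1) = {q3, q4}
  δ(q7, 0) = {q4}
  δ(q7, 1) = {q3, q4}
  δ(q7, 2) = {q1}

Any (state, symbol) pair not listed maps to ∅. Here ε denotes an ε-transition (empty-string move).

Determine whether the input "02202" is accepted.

No

Start in {q1}.
Read '0': q1→∅; now ∅.
The set is empty and remains empty for the remaining 4 symbols.
The final set ∅ contains no accepting state.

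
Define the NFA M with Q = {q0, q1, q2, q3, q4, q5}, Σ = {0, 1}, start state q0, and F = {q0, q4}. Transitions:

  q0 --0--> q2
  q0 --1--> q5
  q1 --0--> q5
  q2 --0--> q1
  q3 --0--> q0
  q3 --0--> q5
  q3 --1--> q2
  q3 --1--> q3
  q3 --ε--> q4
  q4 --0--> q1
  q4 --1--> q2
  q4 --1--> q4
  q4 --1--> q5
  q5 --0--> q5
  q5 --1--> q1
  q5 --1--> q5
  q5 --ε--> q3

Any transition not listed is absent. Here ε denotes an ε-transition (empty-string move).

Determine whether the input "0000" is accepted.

Start in {q0}.
Read '0': {q0} → {q2}.
Read '0': {q2} → {q1}.
Read '0': {q1} → {q3, q4, q5}.
Read '0': {q3, q4, q5} → {q0, q1, q3, q4, q5}.
The final set {q0, q1, q3, q4, q5} contains the accepting states q0, q4.

Yes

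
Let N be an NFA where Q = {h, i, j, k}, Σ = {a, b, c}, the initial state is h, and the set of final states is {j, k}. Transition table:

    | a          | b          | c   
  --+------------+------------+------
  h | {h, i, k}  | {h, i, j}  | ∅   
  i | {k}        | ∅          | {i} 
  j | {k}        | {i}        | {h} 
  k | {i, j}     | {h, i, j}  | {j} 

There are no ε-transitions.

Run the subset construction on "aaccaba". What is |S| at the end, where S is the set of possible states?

3

Start in {h}.
Read 'a': {h} → {h, i, k}.
Read 'a': {h, i, k} → {h, i, j, k}.
Read 'c': {h, i, j, k} → {h, i, j}.
Read 'c': {h, i, j} → {h, i}.
Read 'a': {h, i} → {h, i, k}.
Read 'b': {h, i, k} → {h, i, j}.
Read 'a': {h, i, j} → {h, i, k}.
That set has 3 states.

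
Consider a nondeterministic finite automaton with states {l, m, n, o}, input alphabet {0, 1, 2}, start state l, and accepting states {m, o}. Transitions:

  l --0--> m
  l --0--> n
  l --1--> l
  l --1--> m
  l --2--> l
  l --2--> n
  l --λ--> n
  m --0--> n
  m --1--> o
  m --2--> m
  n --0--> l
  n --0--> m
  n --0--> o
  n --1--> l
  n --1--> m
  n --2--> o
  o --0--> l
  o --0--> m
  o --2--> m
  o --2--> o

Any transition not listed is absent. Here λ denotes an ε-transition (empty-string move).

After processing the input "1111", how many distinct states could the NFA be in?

4

Start: ε-closure({l}) = {l, n}.
Read '1': l→{l, m}, n→{l, m}; union {l, m}; ε-closure = {l, m, n}.
Read '1': l→{l, m}, m→{o}, n→{l, m}; union {l, m, o}; ε-closure = {l, m, n, o}.
Read '1': l→{l, m}, m→{o}, n→{l, m}, o→∅; union {l, m, o}; ε-closure = {l, m, n, o}.
Read '1': l→{l, m}, m→{o}, n→{l, m}, o→∅; union {l, m, o}; ε-closure = {l, m, n, o}.
That set has 4 states.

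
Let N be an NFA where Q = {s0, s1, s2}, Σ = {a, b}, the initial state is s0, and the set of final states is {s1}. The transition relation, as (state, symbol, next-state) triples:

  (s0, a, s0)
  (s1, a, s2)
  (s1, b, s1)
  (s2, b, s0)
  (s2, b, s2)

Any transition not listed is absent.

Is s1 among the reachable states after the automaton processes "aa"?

Start in {s0}.
Read 'a': {s0} → {s0}.
Read 'a': {s0} → {s0}.
State s1 is not in {s0}.

No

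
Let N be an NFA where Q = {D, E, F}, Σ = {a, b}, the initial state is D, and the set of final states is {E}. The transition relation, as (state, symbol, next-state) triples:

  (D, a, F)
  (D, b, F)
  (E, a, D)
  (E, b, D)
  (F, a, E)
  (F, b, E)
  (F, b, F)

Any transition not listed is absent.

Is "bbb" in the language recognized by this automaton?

Yes

Start in {D}.
Read 'b': {D} → {F}.
Read 'b': {F} → {E, F}.
Read 'b': {E, F} → {D, E, F}.
The final set {D, E, F} contains the accepting state E.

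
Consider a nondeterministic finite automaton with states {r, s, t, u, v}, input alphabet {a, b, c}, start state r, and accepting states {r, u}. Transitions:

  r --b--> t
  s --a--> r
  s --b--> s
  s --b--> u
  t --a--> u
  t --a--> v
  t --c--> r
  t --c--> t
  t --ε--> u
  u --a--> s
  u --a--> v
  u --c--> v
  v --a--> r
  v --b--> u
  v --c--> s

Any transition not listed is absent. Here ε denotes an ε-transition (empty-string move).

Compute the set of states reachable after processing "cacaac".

∅

Start in {r}.
Read 'c': r→∅; now ∅.
The set is empty and remains empty for the remaining 5 symbols.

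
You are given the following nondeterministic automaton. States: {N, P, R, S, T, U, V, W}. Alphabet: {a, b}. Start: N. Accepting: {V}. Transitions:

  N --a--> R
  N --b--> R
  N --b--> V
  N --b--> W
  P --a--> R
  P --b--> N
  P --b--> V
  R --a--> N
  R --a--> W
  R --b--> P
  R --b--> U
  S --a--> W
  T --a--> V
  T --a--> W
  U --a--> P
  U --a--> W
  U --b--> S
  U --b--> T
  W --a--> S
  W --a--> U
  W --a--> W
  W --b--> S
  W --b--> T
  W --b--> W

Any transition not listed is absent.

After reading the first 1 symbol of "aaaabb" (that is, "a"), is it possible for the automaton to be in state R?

Yes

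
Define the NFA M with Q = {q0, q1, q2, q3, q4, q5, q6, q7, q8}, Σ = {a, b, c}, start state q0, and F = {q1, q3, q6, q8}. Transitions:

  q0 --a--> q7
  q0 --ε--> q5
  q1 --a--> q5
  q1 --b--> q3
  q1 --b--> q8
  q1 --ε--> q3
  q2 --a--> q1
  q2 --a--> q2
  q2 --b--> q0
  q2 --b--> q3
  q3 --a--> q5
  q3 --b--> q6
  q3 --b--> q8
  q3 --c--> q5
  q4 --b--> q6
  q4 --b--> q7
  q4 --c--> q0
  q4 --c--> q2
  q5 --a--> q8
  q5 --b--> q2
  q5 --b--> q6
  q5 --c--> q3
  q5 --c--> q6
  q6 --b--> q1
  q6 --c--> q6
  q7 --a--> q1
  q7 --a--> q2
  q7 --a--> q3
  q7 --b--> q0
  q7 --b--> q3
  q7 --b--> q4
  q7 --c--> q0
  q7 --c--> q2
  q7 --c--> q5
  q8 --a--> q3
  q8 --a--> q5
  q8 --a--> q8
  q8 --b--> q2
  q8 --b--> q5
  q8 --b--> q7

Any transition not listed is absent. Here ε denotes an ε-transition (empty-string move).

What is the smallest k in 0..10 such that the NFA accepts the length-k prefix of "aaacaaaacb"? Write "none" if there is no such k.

1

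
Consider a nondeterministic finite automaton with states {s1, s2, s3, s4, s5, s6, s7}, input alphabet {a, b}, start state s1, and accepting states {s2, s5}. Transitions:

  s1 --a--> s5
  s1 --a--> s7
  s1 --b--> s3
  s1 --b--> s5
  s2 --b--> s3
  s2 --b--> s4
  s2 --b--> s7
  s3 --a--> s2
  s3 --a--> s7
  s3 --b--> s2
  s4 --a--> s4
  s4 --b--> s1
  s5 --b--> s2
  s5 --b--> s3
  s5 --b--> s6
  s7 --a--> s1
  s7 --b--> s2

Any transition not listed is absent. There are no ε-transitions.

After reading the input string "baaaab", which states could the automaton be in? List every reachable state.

{s3, s5}

Start in {s1}.
Read 'b': s1→{s3, s5}; now {s3, s5}.
Read 'a': s3→{s2, s7}, s5→∅; now {s2, s7}.
Read 'a': s2→∅, s7→{s1}; now {s1}.
Read 'a': s1→{s5, s7}; now {s5, s7}.
Read 'a': s5→∅, s7→{s1}; now {s1}.
Read 'b': s1→{s3, s5}; now {s3, s5}.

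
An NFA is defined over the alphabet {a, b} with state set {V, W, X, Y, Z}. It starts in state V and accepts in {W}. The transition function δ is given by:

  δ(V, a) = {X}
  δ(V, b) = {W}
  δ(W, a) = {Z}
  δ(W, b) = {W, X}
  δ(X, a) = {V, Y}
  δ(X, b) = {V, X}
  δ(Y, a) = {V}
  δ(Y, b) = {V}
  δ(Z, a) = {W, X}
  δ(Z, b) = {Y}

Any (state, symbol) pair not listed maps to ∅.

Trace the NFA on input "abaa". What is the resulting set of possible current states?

Start in {V}.
Read 'a': V→{X}; now {X}.
Read 'b': X→{V, X}; now {V, X}.
Read 'a': V→{X}, X→{V, Y}; now {V, X, Y}.
Read 'a': V→{X}, X→{V, Y}, Y→{V}; now {V, X, Y}.

{V, X, Y}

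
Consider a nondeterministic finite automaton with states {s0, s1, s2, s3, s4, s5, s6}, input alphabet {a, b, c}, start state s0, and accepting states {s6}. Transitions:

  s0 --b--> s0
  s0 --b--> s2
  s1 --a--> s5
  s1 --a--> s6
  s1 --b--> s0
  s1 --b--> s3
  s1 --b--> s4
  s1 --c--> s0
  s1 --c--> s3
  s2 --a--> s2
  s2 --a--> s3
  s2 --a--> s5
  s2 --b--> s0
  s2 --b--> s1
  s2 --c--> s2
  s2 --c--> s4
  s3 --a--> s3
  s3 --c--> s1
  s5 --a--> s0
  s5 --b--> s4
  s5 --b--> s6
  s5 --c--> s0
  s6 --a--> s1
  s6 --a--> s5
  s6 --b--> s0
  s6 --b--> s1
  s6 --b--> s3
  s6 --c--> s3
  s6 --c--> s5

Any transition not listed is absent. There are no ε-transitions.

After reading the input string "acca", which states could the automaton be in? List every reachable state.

∅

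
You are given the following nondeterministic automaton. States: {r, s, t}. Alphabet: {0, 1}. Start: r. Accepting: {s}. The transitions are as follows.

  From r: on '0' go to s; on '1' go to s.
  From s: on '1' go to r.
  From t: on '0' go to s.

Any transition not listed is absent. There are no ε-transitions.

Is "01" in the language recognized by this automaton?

No

Start in {r}.
Read '0': r→{s}; now {s}.
Read '1': s→{r}; now {r}.
The final set {r} contains no accepting state.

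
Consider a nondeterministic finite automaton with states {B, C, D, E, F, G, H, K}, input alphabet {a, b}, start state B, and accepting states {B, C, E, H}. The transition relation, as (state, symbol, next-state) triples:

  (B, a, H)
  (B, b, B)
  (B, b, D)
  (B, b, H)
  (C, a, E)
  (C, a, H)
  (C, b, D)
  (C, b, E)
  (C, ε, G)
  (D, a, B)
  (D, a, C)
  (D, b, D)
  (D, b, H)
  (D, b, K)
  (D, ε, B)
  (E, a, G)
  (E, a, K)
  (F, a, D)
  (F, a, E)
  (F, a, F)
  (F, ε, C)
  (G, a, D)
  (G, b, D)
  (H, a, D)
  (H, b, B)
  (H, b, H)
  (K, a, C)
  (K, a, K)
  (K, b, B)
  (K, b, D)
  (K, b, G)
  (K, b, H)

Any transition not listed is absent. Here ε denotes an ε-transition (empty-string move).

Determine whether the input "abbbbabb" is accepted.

Yes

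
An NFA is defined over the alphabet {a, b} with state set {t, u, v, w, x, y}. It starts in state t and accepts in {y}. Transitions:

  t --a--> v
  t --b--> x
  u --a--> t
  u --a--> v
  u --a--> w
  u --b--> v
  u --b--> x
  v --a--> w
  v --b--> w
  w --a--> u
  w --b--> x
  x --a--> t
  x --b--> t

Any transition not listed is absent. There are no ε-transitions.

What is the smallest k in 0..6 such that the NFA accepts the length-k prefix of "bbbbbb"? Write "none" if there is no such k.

Start in {t}.
Read 'b': t→{x}; now {x}.
Read 'b': x→{t}; now {t}.
Read 'b': t→{x}; now {x}.
Read 'b': x→{t}; now {t}.
Read 'b': t→{x}; now {x}.
Read 'b': x→{t}; now {t}.
No reachable set along the way intersects F.

none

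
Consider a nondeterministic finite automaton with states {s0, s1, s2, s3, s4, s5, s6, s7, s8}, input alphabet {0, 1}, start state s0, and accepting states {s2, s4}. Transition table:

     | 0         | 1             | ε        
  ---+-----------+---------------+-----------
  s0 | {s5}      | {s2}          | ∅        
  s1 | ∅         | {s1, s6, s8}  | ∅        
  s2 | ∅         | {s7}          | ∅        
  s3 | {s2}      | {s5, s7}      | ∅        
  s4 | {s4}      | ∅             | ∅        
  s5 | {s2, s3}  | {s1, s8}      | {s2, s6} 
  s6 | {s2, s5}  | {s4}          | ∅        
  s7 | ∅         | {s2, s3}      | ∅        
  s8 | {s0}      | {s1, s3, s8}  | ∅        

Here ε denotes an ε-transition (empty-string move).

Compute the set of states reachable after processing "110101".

Start in {s0}.
Read '1': {s0} → {s2}.
Read '1': {s2} → {s7}.
Read '0': {s7} → ∅.
The set is empty and remains empty for the remaining 3 symbols.

∅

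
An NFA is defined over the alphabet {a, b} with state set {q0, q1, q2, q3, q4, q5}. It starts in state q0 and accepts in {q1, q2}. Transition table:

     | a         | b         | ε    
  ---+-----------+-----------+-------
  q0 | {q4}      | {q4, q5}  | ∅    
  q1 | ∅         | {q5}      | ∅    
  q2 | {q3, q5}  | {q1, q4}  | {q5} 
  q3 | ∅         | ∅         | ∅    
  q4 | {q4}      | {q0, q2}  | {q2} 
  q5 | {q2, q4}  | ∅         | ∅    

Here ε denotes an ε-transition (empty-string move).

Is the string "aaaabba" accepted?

Yes

Start in {q0}.
Read 'a': q0→{q4}; union {q4}; ε-closure = {q2, q4, q5}.
Read 'a': q2→{q3, q5}, q4→{q4}, q5→{q2, q4}; now {q2, q3, q4, q5}.
Read 'a': q2→{q3, q5}, q3→∅, q4→{q4}, q5→{q2, q4}; now {q2, q3, q4, q5}.
Read 'a': q2→{q3, q5}, q3→∅, q4→{q4}, q5→{q2, q4}; now {q2, q3, q4, q5}.
Read 'b': q2→{q1, q4}, q3→∅, q4→{q0, q2}, q5→∅; union {q0, q1, q2, q4}; ε-closure = {q0, q1, q2, q4, q5}.
Read 'b': q0→{q4, q5}, q1→{q5}, q2→{q1, q4}, q4→{q0, q2}, q5→∅; now {q0, q1, q2, q4, q5}.
Read 'a': q0→{q4}, q1→∅, q2→{q3, q5}, q4→{q4}, q5→{q2, q4}; now {q2, q3, q4, q5}.
The final set {q2, q3, q4, q5} contains the accepting state q2.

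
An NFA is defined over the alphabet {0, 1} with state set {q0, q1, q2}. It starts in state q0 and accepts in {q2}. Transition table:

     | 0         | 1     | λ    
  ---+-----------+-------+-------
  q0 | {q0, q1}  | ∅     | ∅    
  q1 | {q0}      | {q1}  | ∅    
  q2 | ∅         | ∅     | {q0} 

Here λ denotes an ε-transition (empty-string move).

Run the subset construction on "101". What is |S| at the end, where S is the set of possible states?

0

Start in {q0}.
Read '1': q0→∅; now ∅.
The set is empty and remains empty for the remaining 2 symbols.
That set has 0 states.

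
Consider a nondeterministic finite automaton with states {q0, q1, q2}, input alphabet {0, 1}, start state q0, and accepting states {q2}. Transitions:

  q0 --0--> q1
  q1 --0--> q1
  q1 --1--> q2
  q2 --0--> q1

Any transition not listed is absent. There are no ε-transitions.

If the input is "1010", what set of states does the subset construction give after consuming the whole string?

∅

Start in {q0}.
Read '1': q0→∅; now ∅.
The set is empty and remains empty for the remaining 3 symbols.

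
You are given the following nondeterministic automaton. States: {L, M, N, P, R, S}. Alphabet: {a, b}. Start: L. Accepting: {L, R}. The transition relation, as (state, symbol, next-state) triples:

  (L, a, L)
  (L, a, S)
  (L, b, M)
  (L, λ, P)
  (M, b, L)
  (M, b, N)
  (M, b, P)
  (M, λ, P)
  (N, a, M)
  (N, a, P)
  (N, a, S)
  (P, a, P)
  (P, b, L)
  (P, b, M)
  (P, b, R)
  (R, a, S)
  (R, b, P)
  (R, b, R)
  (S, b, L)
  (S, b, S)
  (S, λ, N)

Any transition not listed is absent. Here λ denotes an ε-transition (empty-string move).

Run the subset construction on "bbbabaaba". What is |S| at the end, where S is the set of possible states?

Start: ε-closure({L}) = {L, P}.
Read 'b': L→{M}, P→{L, M, R}; union {L, M, R}; ε-closure = {L, M, P, R}.
Read 'b': L→{M}, M→{L, N, P}, P→{L, M, R}, R→{P, R}; now {L, M, N, P, R}.
Read 'b': L→{M}, M→{L, N, P}, N→∅, P→{L, M, R}, R→{P, R}; now {L, M, N, P, R}.
Read 'a': L→{L, S}, M→∅, N→{M, P, S}, P→{P}, R→{S}; union {L, M, P, S}; ε-closure = {L, M, N, P, S}.
Read 'b': L→{M}, M→{L, N, P}, N→∅, P→{L, M, R}, S→{L, S}; now {L, M, N, P, R, S}.
Read 'a': L→{L, S}, M→∅, N→{M, P, S}, P→{P}, R→{S}, S→∅; union {L, M, P, S}; ε-closure = {L, M, N, P, S}.
Read 'a': L→{L, S}, M→∅, N→{M, P, S}, P→{P}, S→∅; union {L, M, P, S}; ε-closure = {L, M, N, P, S}.
Read 'b': L→{M}, M→{L, N, P}, N→∅, P→{L, M, R}, S→{L, S}; now {L, M, N, P, R, S}.
Read 'a': L→{L, S}, M→∅, N→{M, P, S}, P→{P}, R→{S}, S→∅; union {L, M, P, S}; ε-closure = {L, M, N, P, S}.
That set has 5 states.

5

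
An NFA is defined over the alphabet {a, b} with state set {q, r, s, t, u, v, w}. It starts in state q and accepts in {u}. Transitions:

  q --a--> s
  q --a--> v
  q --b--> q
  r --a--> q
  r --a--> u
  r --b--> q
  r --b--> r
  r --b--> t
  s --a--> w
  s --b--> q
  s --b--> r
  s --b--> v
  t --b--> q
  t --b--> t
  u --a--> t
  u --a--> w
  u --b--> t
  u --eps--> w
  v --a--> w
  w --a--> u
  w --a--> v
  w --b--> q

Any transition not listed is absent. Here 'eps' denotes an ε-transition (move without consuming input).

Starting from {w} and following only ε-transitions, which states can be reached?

Begin with {w}.
No ε-moves leave this set, so the closure equals the set itself.

{w}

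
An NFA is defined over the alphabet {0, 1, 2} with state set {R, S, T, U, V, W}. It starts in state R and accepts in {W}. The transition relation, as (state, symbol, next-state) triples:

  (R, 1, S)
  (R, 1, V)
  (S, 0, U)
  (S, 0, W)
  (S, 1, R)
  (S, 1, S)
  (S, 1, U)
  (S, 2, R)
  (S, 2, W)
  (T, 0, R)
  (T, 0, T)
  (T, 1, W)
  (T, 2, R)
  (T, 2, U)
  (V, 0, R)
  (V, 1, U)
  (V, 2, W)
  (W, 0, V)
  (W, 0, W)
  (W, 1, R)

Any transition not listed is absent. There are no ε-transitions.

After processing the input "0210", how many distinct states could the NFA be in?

Start in {R}.
Read '0': R→∅; now ∅.
The set is empty and remains empty for the remaining 3 symbols.
That set has 0 states.

0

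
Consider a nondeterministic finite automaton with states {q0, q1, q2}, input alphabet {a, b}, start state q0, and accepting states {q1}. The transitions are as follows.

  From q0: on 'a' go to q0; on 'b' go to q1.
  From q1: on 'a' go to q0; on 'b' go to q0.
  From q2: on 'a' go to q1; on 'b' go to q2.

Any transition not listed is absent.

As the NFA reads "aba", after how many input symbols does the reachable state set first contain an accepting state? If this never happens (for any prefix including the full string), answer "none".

2

Start in {q0}.
Read 'a': {q0} → {q0}.
Read 'b': {q0} → {q1}.
None of the earlier sets intersect F, but {q1} does.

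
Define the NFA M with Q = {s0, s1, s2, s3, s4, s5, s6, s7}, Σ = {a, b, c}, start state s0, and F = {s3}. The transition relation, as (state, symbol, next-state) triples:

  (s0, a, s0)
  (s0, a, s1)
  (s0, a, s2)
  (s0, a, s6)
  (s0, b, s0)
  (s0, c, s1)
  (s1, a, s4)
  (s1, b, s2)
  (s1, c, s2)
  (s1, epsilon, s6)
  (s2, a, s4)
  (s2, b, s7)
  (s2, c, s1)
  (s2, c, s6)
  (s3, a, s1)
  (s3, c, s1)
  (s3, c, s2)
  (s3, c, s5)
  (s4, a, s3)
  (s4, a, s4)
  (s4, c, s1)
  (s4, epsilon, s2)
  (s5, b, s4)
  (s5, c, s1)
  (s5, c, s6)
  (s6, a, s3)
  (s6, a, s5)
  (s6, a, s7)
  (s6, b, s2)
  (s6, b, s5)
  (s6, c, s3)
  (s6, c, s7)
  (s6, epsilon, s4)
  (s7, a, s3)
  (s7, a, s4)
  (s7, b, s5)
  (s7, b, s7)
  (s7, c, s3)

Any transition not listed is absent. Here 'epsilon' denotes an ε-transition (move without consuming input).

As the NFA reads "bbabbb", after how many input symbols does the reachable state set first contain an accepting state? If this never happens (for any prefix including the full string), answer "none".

none

Start in {s0}.
Read 'b': {s0} → {s0}.
Read 'b': {s0} → {s0}.
Read 'a': {s0} → {s0, s1, s2, s4, s6}.
Read 'b': {s0, s1, s2, s4, s6} → {s0, s2, s5, s7}.
Read 'b': {s0, s2, s5, s7} → {s0, s2, s4, s5, s7}.
Read 'b': {s0, s2, s4, s5, s7} → {s0, s2, s4, s5, s7}.
No reachable set along the way intersects F.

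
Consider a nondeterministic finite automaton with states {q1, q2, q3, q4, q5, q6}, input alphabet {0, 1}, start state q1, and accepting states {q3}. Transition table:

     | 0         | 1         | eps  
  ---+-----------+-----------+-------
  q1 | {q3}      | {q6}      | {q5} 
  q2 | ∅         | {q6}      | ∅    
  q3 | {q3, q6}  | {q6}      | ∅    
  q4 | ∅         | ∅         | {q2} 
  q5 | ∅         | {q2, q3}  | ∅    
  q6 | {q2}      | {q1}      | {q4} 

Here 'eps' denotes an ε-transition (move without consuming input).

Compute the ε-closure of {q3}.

Begin with {q3}.
No ε-moves leave this set, so the closure equals the set itself.

{q3}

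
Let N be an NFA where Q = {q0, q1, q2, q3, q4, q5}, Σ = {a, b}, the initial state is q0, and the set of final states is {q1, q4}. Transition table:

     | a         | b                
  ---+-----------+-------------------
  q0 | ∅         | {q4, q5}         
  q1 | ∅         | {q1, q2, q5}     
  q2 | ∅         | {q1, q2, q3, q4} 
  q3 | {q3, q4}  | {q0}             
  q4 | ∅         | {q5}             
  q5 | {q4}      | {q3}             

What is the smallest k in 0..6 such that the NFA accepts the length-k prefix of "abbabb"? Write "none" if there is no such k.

none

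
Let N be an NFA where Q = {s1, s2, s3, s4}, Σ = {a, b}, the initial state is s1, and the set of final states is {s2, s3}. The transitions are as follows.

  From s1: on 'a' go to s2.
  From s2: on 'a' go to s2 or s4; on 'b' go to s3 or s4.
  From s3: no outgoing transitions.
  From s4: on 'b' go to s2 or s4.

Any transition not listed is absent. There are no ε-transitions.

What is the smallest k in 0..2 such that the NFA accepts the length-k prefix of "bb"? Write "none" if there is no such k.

none

Start in {s1}.
Read 'b': s1→∅; now ∅.
The set is empty and remains empty for the remaining 1 symbol.
No reachable set along the way intersects F.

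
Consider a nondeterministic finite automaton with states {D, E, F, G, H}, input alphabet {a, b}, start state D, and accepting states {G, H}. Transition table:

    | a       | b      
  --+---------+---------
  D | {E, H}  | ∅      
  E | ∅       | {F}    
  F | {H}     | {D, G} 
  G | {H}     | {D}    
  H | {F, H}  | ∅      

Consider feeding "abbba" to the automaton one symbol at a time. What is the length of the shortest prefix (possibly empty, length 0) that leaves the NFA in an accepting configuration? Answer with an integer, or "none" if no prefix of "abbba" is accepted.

Start in {D}.
Read 'a': {D} → {E, H}.
None of the earlier sets intersect F, but {E, H} does.

1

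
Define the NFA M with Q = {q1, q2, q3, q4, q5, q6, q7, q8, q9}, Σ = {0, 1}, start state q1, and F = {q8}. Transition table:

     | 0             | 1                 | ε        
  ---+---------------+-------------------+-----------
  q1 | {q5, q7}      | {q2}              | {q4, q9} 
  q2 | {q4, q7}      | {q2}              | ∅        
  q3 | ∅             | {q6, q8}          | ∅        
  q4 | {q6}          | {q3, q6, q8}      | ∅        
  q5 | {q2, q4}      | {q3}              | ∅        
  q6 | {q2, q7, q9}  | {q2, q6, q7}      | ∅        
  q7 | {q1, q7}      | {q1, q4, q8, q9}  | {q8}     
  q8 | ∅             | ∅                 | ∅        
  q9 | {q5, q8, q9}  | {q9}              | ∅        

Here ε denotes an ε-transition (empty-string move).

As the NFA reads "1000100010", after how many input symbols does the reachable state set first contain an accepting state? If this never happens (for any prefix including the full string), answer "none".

1

Start: ε-closure({q1}) = {q1, q4, q9}.
Read '1': q1→{q2}, q4→{q3, q6, q8}, q9→{q9}; now {q2, q3, q6, q8, q9}.
None of the earlier sets intersect F, but {q2, q3, q6, q8, q9} does.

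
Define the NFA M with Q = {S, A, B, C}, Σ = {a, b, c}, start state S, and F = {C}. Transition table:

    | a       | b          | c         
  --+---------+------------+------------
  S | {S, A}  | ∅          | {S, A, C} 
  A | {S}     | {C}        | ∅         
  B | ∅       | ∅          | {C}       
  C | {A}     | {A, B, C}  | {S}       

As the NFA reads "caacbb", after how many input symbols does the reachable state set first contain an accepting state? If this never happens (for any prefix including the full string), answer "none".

Start in {S}.
Read 'c': S→{S, A, C}; now {S, A, C}.
None of the earlier sets intersect F, but {S, A, C} does.

1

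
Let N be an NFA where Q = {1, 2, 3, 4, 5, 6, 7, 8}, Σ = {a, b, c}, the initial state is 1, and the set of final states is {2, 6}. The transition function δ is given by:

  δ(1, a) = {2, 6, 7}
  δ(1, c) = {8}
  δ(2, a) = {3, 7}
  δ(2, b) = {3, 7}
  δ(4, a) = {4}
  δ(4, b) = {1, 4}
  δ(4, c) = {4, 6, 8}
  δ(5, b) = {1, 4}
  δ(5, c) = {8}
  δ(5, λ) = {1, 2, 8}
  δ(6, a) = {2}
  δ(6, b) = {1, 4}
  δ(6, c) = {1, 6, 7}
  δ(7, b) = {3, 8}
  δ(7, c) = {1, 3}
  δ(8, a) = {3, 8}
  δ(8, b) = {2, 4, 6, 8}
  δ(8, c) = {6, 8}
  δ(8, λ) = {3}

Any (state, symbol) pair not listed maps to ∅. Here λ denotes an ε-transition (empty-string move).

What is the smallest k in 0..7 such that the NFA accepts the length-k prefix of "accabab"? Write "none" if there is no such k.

1

Start in {1}.
Read 'a': 1→{2, 6, 7}; now {2, 6, 7}.
None of the earlier sets intersect F, but {2, 6, 7} does.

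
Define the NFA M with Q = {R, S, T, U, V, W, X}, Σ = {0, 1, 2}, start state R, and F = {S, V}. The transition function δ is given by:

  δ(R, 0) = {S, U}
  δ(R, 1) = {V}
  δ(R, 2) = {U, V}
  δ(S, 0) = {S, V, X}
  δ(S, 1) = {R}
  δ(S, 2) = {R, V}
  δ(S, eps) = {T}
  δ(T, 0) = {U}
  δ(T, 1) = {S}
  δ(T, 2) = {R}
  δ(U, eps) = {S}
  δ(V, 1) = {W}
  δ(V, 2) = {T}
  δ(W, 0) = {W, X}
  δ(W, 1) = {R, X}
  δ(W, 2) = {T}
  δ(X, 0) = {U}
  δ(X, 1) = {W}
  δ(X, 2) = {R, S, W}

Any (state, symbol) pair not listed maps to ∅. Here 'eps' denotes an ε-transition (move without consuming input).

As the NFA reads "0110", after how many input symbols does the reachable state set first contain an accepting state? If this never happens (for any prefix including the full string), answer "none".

Start in {R}.
Read '0': R→{S, U}; union {S, U}; ε-closure = {S, T, U}.
None of the earlier sets intersect F, but {S, T, U} does.

1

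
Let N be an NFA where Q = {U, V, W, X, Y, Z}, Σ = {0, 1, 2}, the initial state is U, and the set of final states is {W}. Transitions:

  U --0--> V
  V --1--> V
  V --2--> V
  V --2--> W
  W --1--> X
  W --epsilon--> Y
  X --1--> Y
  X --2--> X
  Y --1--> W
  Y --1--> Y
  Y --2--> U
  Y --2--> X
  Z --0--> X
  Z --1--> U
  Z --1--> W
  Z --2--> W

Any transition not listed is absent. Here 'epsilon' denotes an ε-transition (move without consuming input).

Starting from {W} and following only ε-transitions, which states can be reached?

{W, Y}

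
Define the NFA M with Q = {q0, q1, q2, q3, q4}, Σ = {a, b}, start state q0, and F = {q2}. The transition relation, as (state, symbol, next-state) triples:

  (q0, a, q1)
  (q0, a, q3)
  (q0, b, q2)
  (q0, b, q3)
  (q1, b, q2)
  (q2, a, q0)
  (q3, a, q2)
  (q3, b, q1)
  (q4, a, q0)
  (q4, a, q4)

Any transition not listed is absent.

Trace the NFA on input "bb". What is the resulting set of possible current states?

{q1}

Start in {q0}.
Read 'b': q0→{q2, q3}; now {q2, q3}.
Read 'b': q2→∅, q3→{q1}; now {q1}.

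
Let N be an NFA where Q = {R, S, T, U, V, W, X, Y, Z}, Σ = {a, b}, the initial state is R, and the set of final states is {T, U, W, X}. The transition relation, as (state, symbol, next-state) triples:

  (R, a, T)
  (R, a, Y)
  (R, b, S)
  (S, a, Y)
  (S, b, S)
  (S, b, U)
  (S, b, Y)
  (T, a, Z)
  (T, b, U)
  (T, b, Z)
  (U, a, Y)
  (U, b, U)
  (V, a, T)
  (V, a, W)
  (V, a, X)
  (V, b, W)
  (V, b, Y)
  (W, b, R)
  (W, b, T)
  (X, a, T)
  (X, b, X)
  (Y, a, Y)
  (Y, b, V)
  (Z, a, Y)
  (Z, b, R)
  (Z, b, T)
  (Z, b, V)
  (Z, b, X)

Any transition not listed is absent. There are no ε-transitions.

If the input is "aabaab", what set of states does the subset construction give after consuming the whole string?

Start in {R}.
Read 'a': {R} → {T, Y}.
Read 'a': {T, Y} → {Y, Z}.
Read 'b': {Y, Z} → {R, T, V, X}.
Read 'a': {R, T, V, X} → {T, W, X, Y, Z}.
Read 'a': {T, W, X, Y, Z} → {T, Y, Z}.
Read 'b': {T, Y, Z} → {R, T, U, V, X, Z}.

{R, T, U, V, X, Z}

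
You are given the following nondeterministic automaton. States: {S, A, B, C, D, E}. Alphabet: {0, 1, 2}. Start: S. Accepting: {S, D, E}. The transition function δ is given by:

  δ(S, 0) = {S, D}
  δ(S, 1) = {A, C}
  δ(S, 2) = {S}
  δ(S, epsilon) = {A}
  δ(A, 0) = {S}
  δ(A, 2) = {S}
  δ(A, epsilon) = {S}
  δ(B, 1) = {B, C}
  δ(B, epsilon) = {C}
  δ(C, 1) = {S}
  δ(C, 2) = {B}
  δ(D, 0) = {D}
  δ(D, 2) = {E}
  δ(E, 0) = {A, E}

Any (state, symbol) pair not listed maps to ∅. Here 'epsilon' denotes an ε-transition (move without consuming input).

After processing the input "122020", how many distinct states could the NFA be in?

4

Start: ε-closure({S}) = {S, A}.
Read '1': {S, A} → {S, A, C}.
Read '2': {S, A, C} → {S, A, B, C}.
Read '2': {S, A, B, C} → {S, A, B, C}.
Read '0': {S, A, B, C} → {S, A, D}.
Read '2': {S, A, D} → {S, A, E}.
Read '0': {S, A, E} → {S, A, D, E}.
That set has 4 states.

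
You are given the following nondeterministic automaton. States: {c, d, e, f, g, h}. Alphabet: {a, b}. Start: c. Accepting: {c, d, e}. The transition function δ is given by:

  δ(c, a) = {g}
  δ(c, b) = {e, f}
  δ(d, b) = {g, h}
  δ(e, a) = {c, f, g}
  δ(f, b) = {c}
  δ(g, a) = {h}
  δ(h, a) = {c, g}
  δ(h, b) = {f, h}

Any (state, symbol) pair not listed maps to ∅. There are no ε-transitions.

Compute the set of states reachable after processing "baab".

Start in {c}.
Read 'b': c→{e, f}; now {e, f}.
Read 'a': e→{c, f, g}, f→∅; now {c, f, g}.
Read 'a': c→{g}, f→∅, g→{h}; now {g, h}.
Read 'b': g→∅, h→{f, h}; now {f, h}.

{f, h}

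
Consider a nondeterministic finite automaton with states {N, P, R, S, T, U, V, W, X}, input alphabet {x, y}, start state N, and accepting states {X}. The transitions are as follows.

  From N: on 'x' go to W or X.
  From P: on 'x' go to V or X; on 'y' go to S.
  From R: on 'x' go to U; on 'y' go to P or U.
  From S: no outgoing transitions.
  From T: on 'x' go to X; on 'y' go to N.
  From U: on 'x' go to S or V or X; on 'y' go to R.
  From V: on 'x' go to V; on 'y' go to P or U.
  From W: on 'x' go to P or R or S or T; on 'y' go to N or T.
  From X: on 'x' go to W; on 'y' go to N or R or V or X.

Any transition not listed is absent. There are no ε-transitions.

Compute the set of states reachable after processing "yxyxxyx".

∅

Start in {N}.
Read 'y': {N} → ∅.
The set is empty and remains empty for the remaining 6 symbols.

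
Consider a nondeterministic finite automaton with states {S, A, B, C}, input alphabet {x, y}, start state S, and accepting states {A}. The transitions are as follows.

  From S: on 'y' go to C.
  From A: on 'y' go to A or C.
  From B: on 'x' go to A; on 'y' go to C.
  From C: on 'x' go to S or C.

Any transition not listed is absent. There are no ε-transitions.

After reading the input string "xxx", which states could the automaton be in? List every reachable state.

Start in {S}.
Read 'x': S→∅; now ∅.
The set is empty and remains empty for the remaining 2 symbols.

∅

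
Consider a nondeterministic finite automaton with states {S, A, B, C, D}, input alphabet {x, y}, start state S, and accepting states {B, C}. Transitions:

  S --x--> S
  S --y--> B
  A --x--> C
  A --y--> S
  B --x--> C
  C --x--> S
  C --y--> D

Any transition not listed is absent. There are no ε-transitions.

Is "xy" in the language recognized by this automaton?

Yes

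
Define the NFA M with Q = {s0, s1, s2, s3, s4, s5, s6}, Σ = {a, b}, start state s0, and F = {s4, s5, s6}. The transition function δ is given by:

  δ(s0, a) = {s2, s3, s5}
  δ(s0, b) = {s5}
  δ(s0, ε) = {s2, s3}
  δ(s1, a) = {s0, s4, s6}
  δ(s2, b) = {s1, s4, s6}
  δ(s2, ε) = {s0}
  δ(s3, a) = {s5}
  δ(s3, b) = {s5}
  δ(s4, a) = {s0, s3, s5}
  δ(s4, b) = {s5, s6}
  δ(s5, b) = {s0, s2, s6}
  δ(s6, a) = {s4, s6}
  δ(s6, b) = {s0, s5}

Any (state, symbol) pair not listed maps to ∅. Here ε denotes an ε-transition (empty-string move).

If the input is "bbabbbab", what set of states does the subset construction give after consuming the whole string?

Start: ε-closure({s0}) = {s0, s2, s3}.
Read 'b': s0→{s5}, s2→{s1, s4, s6}, s3→{s5}; now {s1, s4, s5, s6}.
Read 'b': s1→∅, s4→{s5, s6}, s5→{s0, s2, s6}, s6→{s0, s5}; union {s0, s2, s5, s6}; ε-closure = {s0, s2, s3, s5, s6}.
Read 'a': s0→{s2, s3, s5}, s2→∅, s3→{s5}, s5→∅, s6→{s4, s6}; union {s2, s3, s4, s5, s6}; ε-closure = {s0, s2, s3, s4, s5, s6}.
Read 'b': s0→{s5}, s2→{s1, s4, s6}, s3→{s5}, s4→{s5, s6}, s5→{s0, s2, s6}, s6→{s0, s5}; union {s0, s1, s2, s4, s5, s6}; ε-closure = {s0, s1, s2, s3, s4, s5, s6}.
Read 'b': s0→{s5}, s1→∅, s2→{s1, s4, s6}, s3→{s5}, s4→{s5, s6}, s5→{s0, s2, s6}, s6→{s0, s5}; union {s0, s1, s2, s4, s5, s6}; ε-closure = {s0, s1, s2, s3, s4, s5, s6}.
Read 'b': s0→{s5}, s1→∅, s2→{s1, s4, s6}, s3→{s5}, s4→{s5, s6}, s5→{s0, s2, s6}, s6→{s0, s5}; union {s0, s1, s2, s4, s5, s6}; ε-closure = {s0, s1, s2, s3, s4, s5, s6}.
Read 'a': s0→{s2, s3, s5}, s1→{s0, s4, s6}, s2→∅, s3→{s5}, s4→{s0, s3, s5}, s5→∅, s6→{s4, s6}; now {s0, s2, s3, s4, s5, s6}.
Read 'b': s0→{s5}, s2→{s1, s4, s6}, s3→{s5}, s4→{s5, s6}, s5→{s0, s2, s6}, s6→{s0, s5}; union {s0, s1, s2, s4, s5, s6}; ε-closure = {s0, s1, s2, s3, s4, s5, s6}.

{s0, s1, s2, s3, s4, s5, s6}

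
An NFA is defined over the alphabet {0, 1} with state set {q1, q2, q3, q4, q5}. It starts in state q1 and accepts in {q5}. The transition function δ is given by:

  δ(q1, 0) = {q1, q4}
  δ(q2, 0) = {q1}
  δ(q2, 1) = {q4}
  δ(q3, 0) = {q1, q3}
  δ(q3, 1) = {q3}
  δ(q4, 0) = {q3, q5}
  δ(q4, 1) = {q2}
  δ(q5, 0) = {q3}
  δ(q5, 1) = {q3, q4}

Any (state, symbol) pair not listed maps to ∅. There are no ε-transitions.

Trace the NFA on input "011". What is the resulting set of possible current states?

{q4}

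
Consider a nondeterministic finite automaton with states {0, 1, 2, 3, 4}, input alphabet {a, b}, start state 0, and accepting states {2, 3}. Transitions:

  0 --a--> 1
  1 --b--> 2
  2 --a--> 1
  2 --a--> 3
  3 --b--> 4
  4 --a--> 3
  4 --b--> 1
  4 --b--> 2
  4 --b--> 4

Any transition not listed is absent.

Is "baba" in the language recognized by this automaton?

No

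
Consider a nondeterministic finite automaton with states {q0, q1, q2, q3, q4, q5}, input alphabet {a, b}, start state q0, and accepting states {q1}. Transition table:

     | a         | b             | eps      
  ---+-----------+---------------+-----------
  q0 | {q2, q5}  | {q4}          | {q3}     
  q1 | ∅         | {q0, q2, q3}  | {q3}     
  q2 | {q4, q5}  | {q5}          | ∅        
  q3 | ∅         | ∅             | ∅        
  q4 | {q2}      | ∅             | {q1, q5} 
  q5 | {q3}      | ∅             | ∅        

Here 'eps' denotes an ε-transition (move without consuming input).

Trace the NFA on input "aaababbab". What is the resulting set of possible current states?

Start: ε-closure({q0}) = {q0, q3}.
Read 'a': {q0, q3} → {q2, q5}.
Read 'a': {q2, q5} → {q1, q3, q4, q5}.
Read 'a': {q1, q3, q4, q5} → {q2, q3}.
Read 'b': {q2, q3} → {q5}.
Read 'a': {q5} → {q3}.
Read 'b': {q3} → ∅.
The set is empty and remains empty for the remaining 3 symbols.

∅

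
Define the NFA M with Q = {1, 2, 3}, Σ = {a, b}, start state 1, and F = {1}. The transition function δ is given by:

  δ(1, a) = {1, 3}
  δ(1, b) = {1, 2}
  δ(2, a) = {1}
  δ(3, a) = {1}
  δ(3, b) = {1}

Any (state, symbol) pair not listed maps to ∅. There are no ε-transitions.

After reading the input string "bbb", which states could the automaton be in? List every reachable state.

{1, 2}

Start in {1}.
Read 'b': {1} → {1, 2}.
Read 'b': {1, 2} → {1, 2}.
Read 'b': {1, 2} → {1, 2}.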